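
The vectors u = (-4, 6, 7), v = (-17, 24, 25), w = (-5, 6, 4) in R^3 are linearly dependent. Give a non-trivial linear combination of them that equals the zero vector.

Row-reduce the matrix with u, v, w as columns; the null space gives the coefficients.
The free variable yields coefficients (3, -1, 1) (any nonzero multiple also works).

3u - v + w = 0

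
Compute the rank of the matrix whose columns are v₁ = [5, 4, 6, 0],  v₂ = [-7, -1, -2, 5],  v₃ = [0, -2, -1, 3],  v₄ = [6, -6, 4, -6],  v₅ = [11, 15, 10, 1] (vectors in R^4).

rank 4

Put the 4×5 matrix [v₁|v₂|v₃|v₄|v₅] into echelon form.
Reduction leaves 4 leading entries, giving rank 4.
(With 5 elements in a 4-dimensional space the rank is at most 4.)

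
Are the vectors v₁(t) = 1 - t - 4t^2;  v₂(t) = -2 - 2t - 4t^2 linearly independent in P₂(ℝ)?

Take coordinates with respect to the standard basis {1, t, t^2}.
Place the vectors as rows of a 2×3 matrix and reduce to echelon form.
The reduction yields 2 nonzero rows, so the rank is 2.
Since rank = 2 (the number of vectors), the set is linearly independent.

linearly independent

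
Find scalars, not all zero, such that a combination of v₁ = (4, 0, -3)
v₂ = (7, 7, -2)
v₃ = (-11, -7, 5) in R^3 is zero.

v₁ + v₂ + v₃ = 0

Row-reduce the matrix with v₁, v₂, v₃ as columns; the null space gives the coefficients.
A generator of the null space is (1, 1, 1).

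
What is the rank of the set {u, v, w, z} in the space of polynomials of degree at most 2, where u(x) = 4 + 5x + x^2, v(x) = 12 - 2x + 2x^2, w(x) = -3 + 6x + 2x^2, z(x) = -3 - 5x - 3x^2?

Pass to coordinate vectors with respect to the basis {1, x, x^2}.
Form the matrix with u, v, w, z as columns and reduce.
There are 3 pivot columns, so rank = 3.
(With 4 elements in a 3-dimensional space the rank is at most 3.)

rank 3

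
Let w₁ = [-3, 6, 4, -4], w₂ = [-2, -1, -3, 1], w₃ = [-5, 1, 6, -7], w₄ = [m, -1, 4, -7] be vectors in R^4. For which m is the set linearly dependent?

m = -22/3

Dependence holds iff the 4×4 matrix [w₁ w₂ w₃ w₄] is singular.
Expanding, det = -78*m - 572.
This vanishes exactly when m = -22/3.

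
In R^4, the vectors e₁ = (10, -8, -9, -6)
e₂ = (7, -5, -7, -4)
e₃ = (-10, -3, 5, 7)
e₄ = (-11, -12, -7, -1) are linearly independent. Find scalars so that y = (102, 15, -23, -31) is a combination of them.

y = 2e₁ + 4e₂ - e₃ - 4e₄

Write y = a₁e₁ + … + a₄e₄ and equate components.
Row-reducing the augmented matrix gives the unique coefficients (a₁, …, a₄) = (2, 4, -1, -4).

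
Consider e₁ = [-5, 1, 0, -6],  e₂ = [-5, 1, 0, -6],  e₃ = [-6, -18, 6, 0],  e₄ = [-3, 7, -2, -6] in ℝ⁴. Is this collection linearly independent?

Two of the vectors are equal, giving an immediate dependence.

linearly dependent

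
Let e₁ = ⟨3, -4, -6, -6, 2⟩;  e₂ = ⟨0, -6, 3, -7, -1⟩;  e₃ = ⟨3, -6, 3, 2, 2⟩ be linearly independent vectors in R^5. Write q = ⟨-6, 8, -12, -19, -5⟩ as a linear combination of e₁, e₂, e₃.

Since e₁, e₂, e₃ are independent, the coefficients expressing q are uniquely determined by a linear system.
Back-substitution yields (a₁, a₂, a₃) = (1, 1, -3).

q = e₁ + e₂ - 3e₃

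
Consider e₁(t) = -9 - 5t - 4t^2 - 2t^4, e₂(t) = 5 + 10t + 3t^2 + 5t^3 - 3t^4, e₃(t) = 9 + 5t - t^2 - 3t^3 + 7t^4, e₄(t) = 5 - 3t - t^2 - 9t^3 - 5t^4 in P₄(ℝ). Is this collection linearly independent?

Take coordinates with respect to the standard basis {1, t, …, t^4}.
Place the vectors as rows of a 4×5 matrix and reduce to echelon form.
The reduction yields 4 nonzero rows, so the rank is 4.
Since rank = 4 (the number of vectors), the set is linearly independent.

linearly independent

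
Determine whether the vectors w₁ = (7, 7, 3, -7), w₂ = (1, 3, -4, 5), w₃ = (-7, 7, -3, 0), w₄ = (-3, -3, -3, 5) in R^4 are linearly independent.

linearly independent

The matrix [w₁|w₂|w₃|w₄] has determinant -308.
A nonzero determinant means the columns are linearly independent.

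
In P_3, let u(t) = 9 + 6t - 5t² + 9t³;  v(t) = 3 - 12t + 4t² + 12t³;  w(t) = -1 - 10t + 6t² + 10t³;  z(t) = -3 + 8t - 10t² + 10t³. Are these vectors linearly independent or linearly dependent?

linearly independent

Write each element as a coordinate vector in ℝ⁴ using {1, t, …, t³}.
Place the vectors as rows of a 4×4 matrix and reduce to echelon form.
The reduction yields 4 nonzero rows, so the rank is 4.
Since rank = 4 (the number of vectors), the set is linearly independent.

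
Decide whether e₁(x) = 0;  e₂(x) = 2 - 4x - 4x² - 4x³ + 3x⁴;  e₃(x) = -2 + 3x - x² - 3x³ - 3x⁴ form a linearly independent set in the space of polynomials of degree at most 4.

linearly dependent

Write each element as a coordinate vector in ℝ⁵ using {1, x, …, x⁴}.
One of the vectors is the zero vector, so the set is linearly dependent.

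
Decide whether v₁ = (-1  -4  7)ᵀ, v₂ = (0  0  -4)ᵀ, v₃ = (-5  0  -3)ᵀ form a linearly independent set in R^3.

Row-reduce the matrix whose columns are v₁, v₂, v₃.
The reduction yields 3 nonzero rows, so the rank is 3.
Since rank = 3 (the number of vectors), the set is linearly independent.

linearly independent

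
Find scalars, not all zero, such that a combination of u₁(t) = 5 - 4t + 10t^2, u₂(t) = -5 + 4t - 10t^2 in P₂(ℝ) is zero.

Take coordinates with respect to {1, t, t^2}.
Solve the homogeneous system with u₁, u₂ as columns by row-reducing the coefficient matrix.
A generator of the null space is (1, 1).

u₁ + u₂ = 0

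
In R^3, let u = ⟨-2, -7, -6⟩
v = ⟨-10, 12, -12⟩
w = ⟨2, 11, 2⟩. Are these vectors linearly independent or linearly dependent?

linearly independent

The matrix [u|v|w] has determinant 520.
A nonzero determinant means the columns are linearly independent.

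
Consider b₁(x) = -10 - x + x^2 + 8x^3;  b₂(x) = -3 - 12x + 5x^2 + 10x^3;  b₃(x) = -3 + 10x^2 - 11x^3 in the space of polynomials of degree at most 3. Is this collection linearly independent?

Take coordinates with respect to the standard basis {1, x, …, x^3}.
Row-reduce the matrix whose columns are b₁, b₂, b₃.
The reduction yields 3 nonzero rows, so the rank is 3.
Since rank = 3 (the number of vectors), the set is linearly independent.

linearly independent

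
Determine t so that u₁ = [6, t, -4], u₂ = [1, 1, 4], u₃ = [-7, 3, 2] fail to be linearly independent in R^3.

t = -10/3

The set is linearly dependent precisely when det[u₁; u₂; u₃] = 0.
Cofactor expansion gives det = -30*t - 100.
Setting this to zero gives t = -10/3.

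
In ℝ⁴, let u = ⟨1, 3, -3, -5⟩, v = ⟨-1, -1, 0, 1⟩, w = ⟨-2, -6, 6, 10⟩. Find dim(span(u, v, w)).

Row-reduce the 3×4 matrix with these as rows.
Reduction leaves 2 leading entries, giving rank 2.

dim = 2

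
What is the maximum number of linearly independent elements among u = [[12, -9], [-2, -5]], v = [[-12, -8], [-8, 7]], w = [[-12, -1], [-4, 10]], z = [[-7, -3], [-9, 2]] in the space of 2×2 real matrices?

Pass to coordinate vectors with respect to the basis {E₁₁, E₁₂, E₂₁, E₂₂}.
Form the matrix with u, v, w, z as columns and reduce.
There are 4 pivot columns, so rank = 4.

4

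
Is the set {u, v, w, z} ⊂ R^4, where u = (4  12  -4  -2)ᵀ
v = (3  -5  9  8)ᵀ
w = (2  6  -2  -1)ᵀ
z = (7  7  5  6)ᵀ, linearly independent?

Row-reduce the matrix whose columns are u, v, w, z.
The reduction yields 2 nonzero rows, so the rank is 2.
Since rank 2 < 4, the set is linearly dependent.

linearly dependent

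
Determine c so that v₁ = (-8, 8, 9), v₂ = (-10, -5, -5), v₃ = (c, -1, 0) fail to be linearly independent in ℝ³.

c = -26

The vectors are dependent exactly when the determinant of the matrix with rows v₁, v₂, v₃ vanishes.
The determinant works out to 5*c + 130.
Solving 5*c + 130 = 0 yields c = -26.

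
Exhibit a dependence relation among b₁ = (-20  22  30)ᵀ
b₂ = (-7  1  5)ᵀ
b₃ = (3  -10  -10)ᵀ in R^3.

Set up α₁b₁ + … + α₃b₃ = 0 and solve the homogeneous system.
One solution (up to scaling) is (1, -2, 2).

b₁ - 2b₂ + 2b₃ = 0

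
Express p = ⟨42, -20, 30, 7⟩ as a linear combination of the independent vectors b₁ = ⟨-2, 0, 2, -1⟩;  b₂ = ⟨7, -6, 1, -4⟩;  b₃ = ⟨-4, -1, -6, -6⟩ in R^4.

Write p = a₁b₁ + … + a₃b₃ and equate components.
The system has the unique solution (a₁, a₂, a₃) = (1, 4, -4).

p = b₁ + 4b₂ - 4b₃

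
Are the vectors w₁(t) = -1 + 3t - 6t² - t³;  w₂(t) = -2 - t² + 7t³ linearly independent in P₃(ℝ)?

linearly independent

Write each element as a coordinate vector in ℝ⁴ using {1, t, …, t³}.
Place the vectors as rows of a 2×4 matrix and reduce to echelon form.
The reduction yields 2 nonzero rows, so the rank is 2.
Since rank = 2 (the number of vectors), the set is linearly independent.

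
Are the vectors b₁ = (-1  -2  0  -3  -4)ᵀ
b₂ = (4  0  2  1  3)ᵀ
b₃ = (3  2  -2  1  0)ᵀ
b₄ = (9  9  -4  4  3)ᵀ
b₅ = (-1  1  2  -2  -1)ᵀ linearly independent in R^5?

linearly dependent

Row-reduce the matrix whose columns are b₁, b₂, b₃, b₄, b₅.
The reduction yields 4 nonzero rows, so the rank is 4.
Since rank 4 < 5, the set is linearly dependent.
Indeed b₁ - 3b₃ + b₄ - b₅ = 0.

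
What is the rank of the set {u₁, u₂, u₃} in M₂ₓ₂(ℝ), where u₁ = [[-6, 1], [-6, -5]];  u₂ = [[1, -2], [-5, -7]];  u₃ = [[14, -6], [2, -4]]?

Use coordinates relative to {E₁₁, E₁₂, E₂₁, E₂₂}.
Apply Gaussian elimination to the matrix whose rows are u₁, u₂, u₃.
Exactly 2 pivots survive; hence the rank is 2.

rank 2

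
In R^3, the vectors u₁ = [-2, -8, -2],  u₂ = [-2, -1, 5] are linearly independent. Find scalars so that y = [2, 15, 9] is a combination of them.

Since u₁, u₂ are independent, the coefficients expressing y are uniquely determined by a linear system.
The system has the unique solution (a₁, a₂) = (-2, 1).

y = -2u₁ + u₂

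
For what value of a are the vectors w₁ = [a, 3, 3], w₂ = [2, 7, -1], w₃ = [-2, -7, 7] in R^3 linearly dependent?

The set is linearly dependent precisely when det[w₁; w₂; w₃] = 0.
Expanding, det = 42*a - 36.
This vanishes exactly when a = 6/7.

a = 6/7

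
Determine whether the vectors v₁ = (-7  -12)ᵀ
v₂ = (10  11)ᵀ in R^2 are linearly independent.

linearly independent

Row-reduce the matrix whose columns are v₁, v₂.
The reduction yields 2 nonzero rows, so the rank is 2.
Since rank = 2 (the number of vectors), the set is linearly independent.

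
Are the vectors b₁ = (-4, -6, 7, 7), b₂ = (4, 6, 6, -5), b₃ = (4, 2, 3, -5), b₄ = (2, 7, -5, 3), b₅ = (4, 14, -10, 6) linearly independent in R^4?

linearly dependent

There are 5 vectors in a 4-dimensional space, so they cannot be linearly independent.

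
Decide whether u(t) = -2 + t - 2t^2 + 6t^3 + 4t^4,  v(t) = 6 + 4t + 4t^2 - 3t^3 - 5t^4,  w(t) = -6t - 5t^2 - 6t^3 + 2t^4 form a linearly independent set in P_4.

Take coordinates with respect to the standard basis {1, t, …, t^4}.
Row-reduce the matrix whose columns are u, v, w.
The reduction yields 3 nonzero rows, so the rank is 3.
Since rank = 3 (the number of vectors), the set is linearly independent.

linearly independent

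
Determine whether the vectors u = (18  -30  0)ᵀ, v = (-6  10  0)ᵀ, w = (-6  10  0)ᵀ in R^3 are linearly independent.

Row-reduce the matrix whose columns are u, v, w.
The reduction yields 1 nonzero row, so the rank is 1.
Since rank 1 < 3, the set is linearly dependent.

linearly dependent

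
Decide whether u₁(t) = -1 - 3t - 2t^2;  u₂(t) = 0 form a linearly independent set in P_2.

Take coordinates with respect to the standard basis {1, t, t^2}.
One of the vectors is the zero vector, so the set is linearly dependent.

linearly dependent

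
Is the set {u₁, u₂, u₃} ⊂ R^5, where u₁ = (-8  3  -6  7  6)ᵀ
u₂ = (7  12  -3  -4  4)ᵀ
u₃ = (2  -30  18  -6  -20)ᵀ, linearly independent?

Row-reduce the matrix whose columns are u₁, u₂, u₃.
The reduction yields 2 nonzero rows, so the rank is 2.
Since rank 2 < 3, the set is linearly dependent.

linearly dependent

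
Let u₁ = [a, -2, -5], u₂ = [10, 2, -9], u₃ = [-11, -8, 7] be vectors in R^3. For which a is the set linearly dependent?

a = 4

The vectors are dependent exactly when the determinant of the matrix with rows u₁, u₂, u₃ vanishes.
Expanding, det = 232 - 58*a.
This vanishes exactly when a = 4.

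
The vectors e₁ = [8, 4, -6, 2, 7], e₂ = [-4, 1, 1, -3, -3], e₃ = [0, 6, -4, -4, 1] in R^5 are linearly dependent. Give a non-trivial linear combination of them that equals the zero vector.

Write the vectors as columns of a matrix and find a nonzero vector in its null space.
One solution (up to scaling) is (1, 2, -1).

e₁ + 2e₂ - e₃ = 0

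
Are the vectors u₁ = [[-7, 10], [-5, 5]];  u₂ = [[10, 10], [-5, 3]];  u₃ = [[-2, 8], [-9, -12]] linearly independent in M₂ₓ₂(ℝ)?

Take coordinates with respect to the standard basis {E₁₁, E₁₂, E₂₁, E₂₂}.
Row-reduce the matrix whose columns are u₁, u₂, u₃.
The reduction yields 3 nonzero rows, so the rank is 3.
Since rank = 3 (the number of vectors), the set is linearly independent.

linearly independent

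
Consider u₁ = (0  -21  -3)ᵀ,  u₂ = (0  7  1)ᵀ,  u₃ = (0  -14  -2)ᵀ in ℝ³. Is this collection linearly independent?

The matrix [u₁|u₂|u₃] has determinant 0.
A zero determinant means the columns are linearly dependent.

linearly dependent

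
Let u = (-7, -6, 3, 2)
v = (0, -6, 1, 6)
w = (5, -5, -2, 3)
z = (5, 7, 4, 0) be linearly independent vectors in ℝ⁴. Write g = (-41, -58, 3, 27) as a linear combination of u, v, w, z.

Set up the augmented matrix [u | v | w | z | g] and row-reduce.
Back-substitution yields (c₁, …, c₄) = (3, 4, -1, -3).

g = 3u + 4v - w - 3z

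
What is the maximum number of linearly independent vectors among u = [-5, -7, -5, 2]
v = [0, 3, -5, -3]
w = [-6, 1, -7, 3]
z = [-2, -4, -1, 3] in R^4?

Row-reduce the 4×4 matrix with these as rows.
There are 4 pivot columns, so rank = 4.

4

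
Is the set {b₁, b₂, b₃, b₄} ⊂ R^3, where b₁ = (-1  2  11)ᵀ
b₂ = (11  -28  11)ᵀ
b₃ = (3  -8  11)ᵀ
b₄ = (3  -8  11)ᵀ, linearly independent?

There are 4 vectors in a 3-dimensional space, so they cannot be linearly independent.

linearly dependent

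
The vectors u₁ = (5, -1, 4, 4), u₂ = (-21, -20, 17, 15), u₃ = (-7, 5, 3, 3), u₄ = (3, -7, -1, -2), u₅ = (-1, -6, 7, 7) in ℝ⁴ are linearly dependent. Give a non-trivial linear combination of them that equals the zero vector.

Write the vectors as columns of a matrix and find a nonzero vector in its null space.
A generator of the null space is (2, 1, -2, -2, -3).

2u₁ + u₂ - 2u₃ - 2u₄ - 3u₅ = 0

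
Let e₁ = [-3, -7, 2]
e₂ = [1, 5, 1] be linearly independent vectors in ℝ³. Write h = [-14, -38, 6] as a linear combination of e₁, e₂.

Write h = α₁e₁ + α₂e₂ and equate components.
Row-reducing the augmented matrix gives the unique coefficients (α₁, α₂) = (4, -2).

h = 4e₁ - 2e₂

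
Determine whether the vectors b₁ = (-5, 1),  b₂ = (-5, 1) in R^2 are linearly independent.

Two of the vectors are equal, giving an immediate dependence.

linearly dependent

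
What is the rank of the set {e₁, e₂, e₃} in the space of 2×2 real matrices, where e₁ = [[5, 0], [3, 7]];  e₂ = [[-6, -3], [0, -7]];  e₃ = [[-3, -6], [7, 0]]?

3

Use coordinates relative to {E₁₁, E₁₂, E₂₁, E₂₂}.
Put the 4×3 matrix [e₁|e₂|e₃] into echelon form.
Reduction leaves 3 leading entries, giving rank 3.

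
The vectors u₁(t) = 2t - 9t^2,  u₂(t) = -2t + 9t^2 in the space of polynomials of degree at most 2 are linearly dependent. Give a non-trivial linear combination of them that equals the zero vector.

Pass to coordinate vectors relative to the basis {1, t, t^2}.
Solve the homogeneous system with u₁, u₂ as columns by row-reducing the coefficient matrix.
A generator of the null space is (1, 1).

u₁ + u₂ = 0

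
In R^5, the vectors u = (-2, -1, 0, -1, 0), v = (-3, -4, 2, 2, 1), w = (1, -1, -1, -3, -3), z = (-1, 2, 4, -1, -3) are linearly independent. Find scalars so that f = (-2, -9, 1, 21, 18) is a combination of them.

f = -4u + 3v - 3w - 2z

Set up the augmented matrix [u | v | w | z | f] and row-reduce.
Row-reducing the augmented matrix gives the unique coefficients (a₁, …, a₄) = (-4, 3, -3, -2).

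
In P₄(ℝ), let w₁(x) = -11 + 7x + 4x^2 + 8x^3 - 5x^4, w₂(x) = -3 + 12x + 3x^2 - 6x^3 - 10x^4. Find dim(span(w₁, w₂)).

Use coordinates relative to {1, x, …, x^4}.
Apply Gaussian elimination to the matrix whose rows are w₁, w₂.
There are 2 pivot columns, so rank = 2.

2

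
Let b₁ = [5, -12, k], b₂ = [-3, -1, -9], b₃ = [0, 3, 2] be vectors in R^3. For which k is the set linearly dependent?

The vectors are dependent exactly when the determinant of the matrix with rows b₁, b₂, b₃ vanishes.
Cofactor expansion gives det = 53 - 9*k.
Solving 53 - 9*k = 0 yields k = 53/9.

k = 53/9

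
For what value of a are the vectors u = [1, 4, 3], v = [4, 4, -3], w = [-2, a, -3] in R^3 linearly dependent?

a = -28/5

Dependence holds iff the 3×3 matrix [u v w] is singular.
The determinant works out to 15*a + 84.
Setting this to zero gives a = -28/5.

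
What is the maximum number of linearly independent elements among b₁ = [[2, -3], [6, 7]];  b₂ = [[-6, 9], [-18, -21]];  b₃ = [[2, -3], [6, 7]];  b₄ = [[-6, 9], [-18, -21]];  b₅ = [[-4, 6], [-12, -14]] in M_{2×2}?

1

Use coordinates relative to {E₁₁, E₁₂, E₂₁, E₂₂}.
Apply Gaussian elimination to the matrix whose rows are b₁, b₂, b₃, b₄, b₅.
Reduction leaves 1 leading entry, giving rank 1.
(With 5 elements in a 4-dimensional space the rank is at most 4.)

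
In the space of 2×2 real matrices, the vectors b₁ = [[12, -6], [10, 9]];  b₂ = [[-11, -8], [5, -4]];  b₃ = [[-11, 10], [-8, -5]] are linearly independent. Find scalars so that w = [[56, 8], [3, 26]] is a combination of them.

w = b₁ - 3b₂ - b₃

Take coordinate vectors relative to {E₁₁, E₁₂, E₂₁, E₂₂}.
Write w = a₁b₁ + … + a₃b₃ and equate components.
Row-reducing the augmented matrix gives the unique coefficients (a₁, a₂, a₃) = (1, -3, -1).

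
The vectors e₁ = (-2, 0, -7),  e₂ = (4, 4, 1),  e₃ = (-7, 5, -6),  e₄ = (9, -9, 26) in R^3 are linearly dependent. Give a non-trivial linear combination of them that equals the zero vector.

Solve the homogeneous system with e₁, e₂, e₃, e₄ as columns by row-reducing the coefficient matrix.
The free variable yields coefficients (3, 1, 1, 1) (any nonzero multiple also works).

3e₁ + e₂ + e₃ + e₄ = 0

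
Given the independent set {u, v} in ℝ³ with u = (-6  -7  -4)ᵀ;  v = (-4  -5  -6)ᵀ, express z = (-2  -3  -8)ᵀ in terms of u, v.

Solve the system with u, v as columns and z as the right-hand side.
The system has the unique solution (a₁, a₂) = (-1, 2).

z = -u + 2v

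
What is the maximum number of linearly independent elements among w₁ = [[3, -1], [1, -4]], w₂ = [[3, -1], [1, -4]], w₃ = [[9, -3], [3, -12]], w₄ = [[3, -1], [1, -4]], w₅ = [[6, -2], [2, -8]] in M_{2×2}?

Pass to coordinate vectors with respect to the basis {E₁₁, E₁₂, E₂₁, E₂₂}.
Form the matrix with w₁, w₂, w₃, w₄, w₅ as columns and reduce.
Exactly 1 pivot survives; hence the rank is 1.
(With 5 elements in a 4-dimensional space the rank is at most 4.)

1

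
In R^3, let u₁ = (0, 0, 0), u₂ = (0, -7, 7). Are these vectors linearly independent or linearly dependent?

One of the vectors is the zero vector, so the set is linearly dependent.

linearly dependent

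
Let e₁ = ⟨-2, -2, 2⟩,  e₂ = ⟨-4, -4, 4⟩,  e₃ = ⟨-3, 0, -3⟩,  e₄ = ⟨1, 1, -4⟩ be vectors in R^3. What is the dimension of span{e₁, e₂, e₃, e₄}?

Put the 3×4 matrix [e₁|e₂|e₃|e₄] into echelon form.
The echelon form has 3 nonzero rows, so the rank is 3.
(With 4 elements in a 3-dimensional space the rank is at most 3.)

dim = 3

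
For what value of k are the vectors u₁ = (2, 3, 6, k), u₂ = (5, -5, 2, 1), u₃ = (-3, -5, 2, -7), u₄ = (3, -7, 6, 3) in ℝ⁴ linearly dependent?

k = 17

The vectors are dependent exactly when the determinant of the matrix with rows u₁, u₂, u₃, u₄ vanishes.
The determinant works out to 128*k - 2176.
This vanishes exactly when k = 17.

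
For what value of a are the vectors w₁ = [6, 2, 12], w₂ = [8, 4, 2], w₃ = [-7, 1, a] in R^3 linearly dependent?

The vectors are dependent exactly when the determinant of the matrix with rows w₁, w₂, w₃ vanishes.
The determinant works out to 8*a + 392.
Solving 8*a + 392 = 0 yields a = -49.

a = -49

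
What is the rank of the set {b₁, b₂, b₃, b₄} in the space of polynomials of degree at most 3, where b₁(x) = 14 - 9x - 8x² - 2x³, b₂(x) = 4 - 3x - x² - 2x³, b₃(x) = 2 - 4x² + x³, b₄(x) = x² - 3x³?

Pass to coordinate vectors with respect to the basis {1, x, …, x³}.
Form the matrix with b₁, b₂, b₃, b₄ as columns and reduce.
There are 3 pivot columns, so rank = 3.

rank 3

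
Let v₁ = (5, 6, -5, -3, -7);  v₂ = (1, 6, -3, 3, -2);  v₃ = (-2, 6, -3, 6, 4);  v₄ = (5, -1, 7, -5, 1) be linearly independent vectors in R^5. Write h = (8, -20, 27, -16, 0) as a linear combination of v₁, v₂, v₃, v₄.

Solve the system with v₁, v₂, v₃, v₄ as columns and h as the right-hand side.
The system has the unique solution (α₁, …, α₄) = (-2, 2, -3, 2).

h = -2v₁ + 2v₂ - 3v₃ + 2v₄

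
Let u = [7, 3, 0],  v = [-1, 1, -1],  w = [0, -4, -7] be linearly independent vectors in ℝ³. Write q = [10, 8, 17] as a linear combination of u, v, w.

q = u - 3v - 2w

Solve the system with u, v, w as columns and q as the right-hand side.
Row-reducing the augmented matrix gives the unique coefficients (c₁, c₂, c₃) = (1, -3, -2).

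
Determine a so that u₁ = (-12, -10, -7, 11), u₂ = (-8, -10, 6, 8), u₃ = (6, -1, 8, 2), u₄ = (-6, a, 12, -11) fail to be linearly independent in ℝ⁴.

a = 14/11

The set is linearly dependent precisely when det[u₁; u₂; u₃; u₄] = 0.
The determinant works out to 1176 - 924*a.
Setting this to zero gives a = 14/11.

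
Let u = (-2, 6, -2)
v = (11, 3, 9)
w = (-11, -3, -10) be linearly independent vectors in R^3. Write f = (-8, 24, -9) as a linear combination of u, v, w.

Write f = c₁u + … + c₃w and equate components.
The system has the unique solution (c₁, c₂, c₃) = (4, 1, 1).

f = 4u + v + w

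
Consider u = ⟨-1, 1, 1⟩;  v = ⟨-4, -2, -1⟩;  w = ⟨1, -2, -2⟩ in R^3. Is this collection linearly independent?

Place the vectors as rows of a 3×3 matrix and reduce to echelon form.
The reduction yields 3 nonzero rows, so the rank is 3.
Since rank = 3 (the number of vectors), the set is linearly independent.

linearly independent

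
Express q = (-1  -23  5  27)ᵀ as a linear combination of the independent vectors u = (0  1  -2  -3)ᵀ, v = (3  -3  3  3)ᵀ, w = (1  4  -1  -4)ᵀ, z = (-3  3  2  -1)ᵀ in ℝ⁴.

Write q = α₁u + … + α₄z and equate components.
Row-reducing the augmented matrix gives the unique coefficients (α₁, …, α₄) = (-4, -1, -4, -2).

q = -4u - v - 4w - 2z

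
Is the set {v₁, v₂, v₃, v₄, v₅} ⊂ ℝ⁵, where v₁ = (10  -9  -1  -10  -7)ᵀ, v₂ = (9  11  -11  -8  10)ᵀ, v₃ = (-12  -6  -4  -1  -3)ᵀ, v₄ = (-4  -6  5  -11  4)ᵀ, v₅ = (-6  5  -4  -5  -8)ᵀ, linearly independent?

The matrix [v₁|v₂|v₃|v₄|v₅] has determinant -658359.
A nonzero determinant means the columns are linearly independent.

linearly independent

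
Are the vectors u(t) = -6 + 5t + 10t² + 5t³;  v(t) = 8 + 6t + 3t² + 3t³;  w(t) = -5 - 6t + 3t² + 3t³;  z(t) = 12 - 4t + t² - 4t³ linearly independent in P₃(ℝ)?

linearly independent

Take coordinates with respect to the standard basis {1, t, …, t³}.
Place the vectors as rows of a 4×4 matrix and reduce to echelon form.
The reduction yields 4 nonzero rows, so the rank is 4.
Since rank = 4 (the number of vectors), the set is linearly independent.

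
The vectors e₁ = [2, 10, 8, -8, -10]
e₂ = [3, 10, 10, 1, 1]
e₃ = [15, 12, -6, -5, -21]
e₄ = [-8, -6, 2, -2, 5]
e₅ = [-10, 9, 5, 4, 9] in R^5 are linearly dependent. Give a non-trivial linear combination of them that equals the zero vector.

e₁ - e₂ - e₃ - 2e₄ = 0

Write the vectors as columns of a matrix and find a nonzero vector in its null space.
One solution (up to scaling) is (1, -1, -1, -2, 0).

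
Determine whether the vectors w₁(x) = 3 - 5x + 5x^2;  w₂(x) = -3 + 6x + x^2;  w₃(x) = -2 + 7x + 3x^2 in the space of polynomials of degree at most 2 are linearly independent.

linearly independent

Take coordinates with respect to the standard basis {1, x, x^2}.
Place the vectors as rows of a 3×3 matrix and reduce to echelon form.
The reduction yields 3 nonzero rows, so the rank is 3.
Since rank = 3 (the number of vectors), the set is linearly independent.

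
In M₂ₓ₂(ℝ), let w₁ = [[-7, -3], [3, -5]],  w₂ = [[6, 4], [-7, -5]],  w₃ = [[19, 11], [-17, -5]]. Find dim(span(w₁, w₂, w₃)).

Use coordinates relative to {E₁₁, E₁₂, E₂₁, E₂₂}.
Row-reduce the 3×4 matrix with these as rows.
There are 2 pivot columns, so rank = 2.

2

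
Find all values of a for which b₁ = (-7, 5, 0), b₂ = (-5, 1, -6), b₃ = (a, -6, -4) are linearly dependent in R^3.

a = 6

The set is linearly dependent precisely when det[b₁; b₂; b₃] = 0.
Cofactor expansion gives det = 180 - 30*a.
Solving 180 - 30*a = 0 yields a = 6.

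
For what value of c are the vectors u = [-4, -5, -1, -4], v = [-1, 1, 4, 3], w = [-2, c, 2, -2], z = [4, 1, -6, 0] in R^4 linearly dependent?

c = -10/11

Place the vectors as rows of a 4×4 matrix; dependence ⇔ determinant zero.
Cofactor expansion gives det = 44*c + 40.
Setting this to zero gives c = -10/11.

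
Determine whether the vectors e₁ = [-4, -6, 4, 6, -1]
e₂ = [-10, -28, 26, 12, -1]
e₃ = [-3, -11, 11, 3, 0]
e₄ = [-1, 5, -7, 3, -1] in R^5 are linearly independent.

linearly dependent

Place the vectors as rows of a 4×5 matrix and reduce to echelon form.
The reduction yields 2 nonzero rows, so the rank is 2.
Since rank 2 < 4, the set is linearly dependent.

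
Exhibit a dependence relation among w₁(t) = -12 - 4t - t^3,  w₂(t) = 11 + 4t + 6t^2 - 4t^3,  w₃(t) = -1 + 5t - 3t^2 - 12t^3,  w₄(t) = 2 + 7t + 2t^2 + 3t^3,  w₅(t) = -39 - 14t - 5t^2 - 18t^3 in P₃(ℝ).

3w₁ + w₃ - w₄ - w₅ = 0

Pass to coordinate vectors relative to the basis {1, t, …, t^3}.
Row-reduce the matrix with w₁, w₂, w₃, w₄, w₅ as columns; the null space gives the coefficients.
One solution (up to scaling) is (3, 0, 1, -1, -1).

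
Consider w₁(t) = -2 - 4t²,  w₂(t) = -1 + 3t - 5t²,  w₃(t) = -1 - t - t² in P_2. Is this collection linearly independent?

linearly dependent

Take coordinates with respect to the standard basis {1, t, t²}.
Place the vectors as rows of a 3×3 matrix and reduce to echelon form.
The reduction yields 2 nonzero rows, so the rank is 2.
Since rank 2 < 3, the set is linearly dependent.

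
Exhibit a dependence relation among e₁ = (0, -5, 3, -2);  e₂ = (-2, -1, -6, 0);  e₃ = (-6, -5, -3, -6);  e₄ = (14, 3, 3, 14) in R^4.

2e₁ + 2e₂ - 3e₃ - e₄ = 0

Set up α₁e₁ + … + α₄e₄ = 0 and solve the homogeneous system.
The free variable yields coefficients (2, 2, -3, -1) (any nonzero multiple also works).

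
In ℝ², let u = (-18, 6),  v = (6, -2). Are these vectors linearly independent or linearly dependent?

linearly dependent

Place the vectors as rows of a 2×2 matrix and reduce to echelon form.
The reduction yields 1 nonzero row, so the rank is 1.
Since rank 1 < 2, the set is linearly dependent.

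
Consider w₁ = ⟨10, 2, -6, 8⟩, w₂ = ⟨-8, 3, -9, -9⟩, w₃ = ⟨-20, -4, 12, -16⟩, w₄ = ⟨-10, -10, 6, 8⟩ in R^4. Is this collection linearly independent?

linearly dependent

Form the 4×4 matrix with these as columns; its determinant is 0.
A zero determinant means the columns are linearly dependent.
Indeed 2w₁ + w₃ = 0.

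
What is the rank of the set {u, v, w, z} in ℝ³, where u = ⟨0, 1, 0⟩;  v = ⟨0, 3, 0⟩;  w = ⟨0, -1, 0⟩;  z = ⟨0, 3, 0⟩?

Row-reduce the 4×3 matrix with these as rows.
There is 1 pivot column, so rank = 1.
(With 4 elements in a 3-dimensional space the rank is at most 3.)

rank 1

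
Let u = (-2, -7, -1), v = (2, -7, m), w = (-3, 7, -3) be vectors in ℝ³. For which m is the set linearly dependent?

Place the vectors as rows of a 3×3 matrix; dependence ⇔ determinant zero.
Cofactor expansion gives det = 35*m - 77.
Solving 35*m - 77 = 0 yields m = 11/5.

m = 11/5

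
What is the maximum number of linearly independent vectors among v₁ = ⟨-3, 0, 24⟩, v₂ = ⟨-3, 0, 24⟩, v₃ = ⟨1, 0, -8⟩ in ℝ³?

Apply Gaussian elimination to the matrix whose rows are v₁, v₂, v₃.
There is 1 pivot column, so rank = 1.

1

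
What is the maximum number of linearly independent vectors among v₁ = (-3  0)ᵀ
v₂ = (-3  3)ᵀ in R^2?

Apply Gaussian elimination to the matrix whose rows are v₁, v₂.
Exactly 2 pivots survive; hence the rank is 2.

2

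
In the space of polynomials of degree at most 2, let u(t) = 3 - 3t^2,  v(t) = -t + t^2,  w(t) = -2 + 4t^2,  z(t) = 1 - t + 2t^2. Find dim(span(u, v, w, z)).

Pass to coordinate vectors with respect to the basis {1, t, t^2}.
Apply Gaussian elimination to the matrix whose rows are u, v, w, z.
Exactly 3 pivots survive; hence the rank is 3.
(With 4 elements in a 3-dimensional space the rank is at most 3.)

3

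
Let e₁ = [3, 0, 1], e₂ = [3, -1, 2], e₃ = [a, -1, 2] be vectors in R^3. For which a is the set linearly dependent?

a = 3

Dependence holds iff the 3×3 matrix [e₁ e₂ e₃] is singular.
Cofactor expansion gives det = a - 3.
Solving a - 3 = 0 yields a = 3.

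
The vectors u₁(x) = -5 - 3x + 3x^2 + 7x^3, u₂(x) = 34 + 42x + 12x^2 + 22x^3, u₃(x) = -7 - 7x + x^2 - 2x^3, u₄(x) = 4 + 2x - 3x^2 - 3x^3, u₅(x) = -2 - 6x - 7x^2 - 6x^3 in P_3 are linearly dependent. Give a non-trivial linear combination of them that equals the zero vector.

u₁ - u₂ - 3u₃ + 3u₄ - 3u₅ = 0

Pass to coordinate vectors relative to the basis {1, x, …, x^3}.
Solve the homogeneous system with u₁, u₂, u₃, u₄, u₅ as columns by row-reducing the coefficient matrix.
The free variable yields coefficients (1, -1, -3, 3, -3) (any nonzero multiple also works).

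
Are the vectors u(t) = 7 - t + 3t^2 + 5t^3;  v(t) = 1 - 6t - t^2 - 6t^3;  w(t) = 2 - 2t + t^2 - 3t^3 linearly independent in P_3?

linearly independent

Take coordinates with respect to the standard basis {1, t, …, t^3}.
Place the vectors as rows of a 3×4 matrix and reduce to echelon form.
The reduction yields 3 nonzero rows, so the rank is 3.
Since rank = 3 (the number of vectors), the set is linearly independent.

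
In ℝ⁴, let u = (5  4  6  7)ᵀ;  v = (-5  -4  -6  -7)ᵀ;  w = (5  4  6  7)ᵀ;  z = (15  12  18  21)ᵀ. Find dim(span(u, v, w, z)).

Apply Gaussian elimination to the matrix whose rows are u, v, w, z.
There is 1 pivot column, so rank = 1.

1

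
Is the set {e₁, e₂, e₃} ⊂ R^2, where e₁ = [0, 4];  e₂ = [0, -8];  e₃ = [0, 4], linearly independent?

linearly dependent

There are 3 vectors in a 2-dimensional space, so they cannot be linearly independent.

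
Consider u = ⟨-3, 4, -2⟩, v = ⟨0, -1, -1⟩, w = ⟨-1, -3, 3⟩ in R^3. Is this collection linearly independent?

Row-reduce the matrix whose columns are u, v, w.
The reduction yields 3 nonzero rows, so the rank is 3.
Since rank = 3 (the number of vectors), the set is linearly independent.

linearly independent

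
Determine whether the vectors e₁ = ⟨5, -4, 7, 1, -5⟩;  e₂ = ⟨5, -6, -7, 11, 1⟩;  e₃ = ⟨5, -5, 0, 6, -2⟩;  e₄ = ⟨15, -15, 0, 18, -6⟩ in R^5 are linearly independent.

Place the vectors as rows of a 4×5 matrix and reduce to echelon form.
The reduction yields 2 nonzero rows, so the rank is 2.
Since rank 2 < 4, the set is linearly dependent.

linearly dependent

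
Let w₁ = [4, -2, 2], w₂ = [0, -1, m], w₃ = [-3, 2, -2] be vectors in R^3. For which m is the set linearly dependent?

m = 1

The set is linearly dependent precisely when det[w₁; w₂; w₃] = 0.
Cofactor expansion gives det = 2 - 2*m.
This vanishes exactly when m = 1.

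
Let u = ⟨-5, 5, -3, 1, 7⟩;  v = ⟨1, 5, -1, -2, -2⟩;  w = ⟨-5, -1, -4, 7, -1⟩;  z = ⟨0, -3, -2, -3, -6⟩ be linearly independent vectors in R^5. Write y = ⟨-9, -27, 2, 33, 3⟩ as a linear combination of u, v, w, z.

y = -2u - 4v + 3w - 2z

Write y = c₁u + … + c₄z and equate components.
The system has the unique solution (c₁, …, c₄) = (-2, -4, 3, -2).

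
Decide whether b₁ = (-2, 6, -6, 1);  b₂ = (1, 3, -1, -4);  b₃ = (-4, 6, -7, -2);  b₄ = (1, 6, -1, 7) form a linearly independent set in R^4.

linearly independent

The matrix [b₁|b₂|b₃|b₄] has determinant -333.
A nonzero determinant means the columns are linearly independent.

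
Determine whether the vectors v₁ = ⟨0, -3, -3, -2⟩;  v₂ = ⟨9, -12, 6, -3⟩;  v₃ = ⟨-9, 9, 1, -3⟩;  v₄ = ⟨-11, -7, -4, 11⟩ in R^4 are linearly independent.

Place the vectors as rows of a 4×4 matrix and reduce to echelon form.
The reduction yields 4 nonzero rows, so the rank is 4.
Since rank = 4 (the number of vectors), the set is linearly independent.

linearly independent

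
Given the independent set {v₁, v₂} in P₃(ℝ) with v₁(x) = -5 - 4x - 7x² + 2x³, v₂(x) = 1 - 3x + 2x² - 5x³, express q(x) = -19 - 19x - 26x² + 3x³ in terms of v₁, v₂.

q = 4v₁ + v₂

Identify each element with its coordinate vector in ℝ⁴ via {1, x, …, x³}.
Write q = c₁v₁ + c₂v₂ and equate components.
Back-substitution yields (c₁, c₂) = (4, 1).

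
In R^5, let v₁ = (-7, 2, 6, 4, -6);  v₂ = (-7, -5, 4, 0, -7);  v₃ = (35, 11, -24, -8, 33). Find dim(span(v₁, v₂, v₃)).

Row-reduce the 3×5 matrix with these as rows.
Exactly 2 pivots survive; hence the rank is 2.

dim = 2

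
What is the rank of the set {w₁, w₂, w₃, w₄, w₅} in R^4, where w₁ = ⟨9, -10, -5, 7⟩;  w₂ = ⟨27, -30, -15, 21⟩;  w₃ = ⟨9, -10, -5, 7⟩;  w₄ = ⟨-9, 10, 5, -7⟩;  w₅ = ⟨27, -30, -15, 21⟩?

1

Form the matrix with w₁, w₂, w₃, w₄, w₅ as columns and reduce.
Exactly 1 pivot survives; hence the rank is 1.
(With 5 elements in a 4-dimensional space the rank is at most 4.)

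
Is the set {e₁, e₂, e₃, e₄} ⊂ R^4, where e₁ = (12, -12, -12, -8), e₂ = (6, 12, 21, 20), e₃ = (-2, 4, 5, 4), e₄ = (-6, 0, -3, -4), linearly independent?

linearly dependent

Place the vectors as rows of a 4×4 matrix and reduce to echelon form.
The reduction yields 2 nonzero rows, so the rank is 2.
Since rank 2 < 4, the set is linearly dependent.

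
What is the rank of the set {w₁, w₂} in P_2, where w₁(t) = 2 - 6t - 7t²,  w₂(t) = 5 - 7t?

rank 2

Represent each element by its coordinate vector in ℝ³.
Form the matrix with w₁, w₂ as columns and reduce.
Exactly 2 pivots survive; hence the rank is 2.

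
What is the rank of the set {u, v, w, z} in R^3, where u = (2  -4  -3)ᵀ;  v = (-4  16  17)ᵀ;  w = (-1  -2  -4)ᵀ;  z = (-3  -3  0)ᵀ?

Form the matrix with u, v, w, z as columns and reduce.
Exactly 3 pivots survive; hence the rank is 3.
(With 4 elements in a 3-dimensional space the rank is at most 3.)

3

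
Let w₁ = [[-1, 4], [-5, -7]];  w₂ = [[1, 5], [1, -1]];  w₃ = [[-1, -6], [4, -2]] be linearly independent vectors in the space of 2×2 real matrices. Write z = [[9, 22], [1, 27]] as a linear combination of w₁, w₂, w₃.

z = -3w₁ + 2w₂ - 4w₃

Take coordinate vectors relative to {E₁₁, E₁₂, E₂₁, E₂₂}.
Solve the system with w₁, w₂, w₃ as columns and z as the right-hand side.
Row-reducing the augmented matrix gives the unique coefficients (a₁, a₂, a₃) = (-3, 2, -4).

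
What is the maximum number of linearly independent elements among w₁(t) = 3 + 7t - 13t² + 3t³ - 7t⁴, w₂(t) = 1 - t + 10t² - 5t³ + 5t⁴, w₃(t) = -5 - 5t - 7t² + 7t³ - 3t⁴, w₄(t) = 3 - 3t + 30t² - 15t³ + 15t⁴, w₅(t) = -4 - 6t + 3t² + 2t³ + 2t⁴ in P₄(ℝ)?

Represent each element by its coordinate vector in ℝ⁵.
Apply Gaussian elimination to the matrix whose rows are w₁, w₂, w₃, w₄, w₅.
Reduction leaves 2 leading entries, giving rank 2.

2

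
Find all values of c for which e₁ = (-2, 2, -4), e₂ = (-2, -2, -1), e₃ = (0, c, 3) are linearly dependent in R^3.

c = -4

Dependence holds iff the 3×3 matrix [e₁ e₂ e₃] is singular.
The determinant works out to 6*c + 24.
Setting this to zero gives c = -4.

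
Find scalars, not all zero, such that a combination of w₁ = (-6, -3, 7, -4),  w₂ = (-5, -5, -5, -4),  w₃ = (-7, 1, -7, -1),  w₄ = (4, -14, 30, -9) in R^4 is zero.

2w₁ + w₂ - 3w₃ - w₄ = 0

Row-reduce the matrix with w₁, w₂, w₃, w₄ as columns; the null space gives the coefficients.
The free variable yields coefficients (2, 1, -3, -1) (any nonzero multiple also works).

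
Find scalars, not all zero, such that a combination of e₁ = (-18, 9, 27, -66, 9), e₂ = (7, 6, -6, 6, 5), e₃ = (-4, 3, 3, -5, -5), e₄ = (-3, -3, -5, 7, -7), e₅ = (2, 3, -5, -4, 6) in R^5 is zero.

e₁ + 3e₂ - 3e₃ + 3e₄ - 3e₅ = 0

Set up α₁e₁ + … + α₅e₅ = 0 and solve the homogeneous system.
A generator of the null space is (1, 3, -3, 3, -3).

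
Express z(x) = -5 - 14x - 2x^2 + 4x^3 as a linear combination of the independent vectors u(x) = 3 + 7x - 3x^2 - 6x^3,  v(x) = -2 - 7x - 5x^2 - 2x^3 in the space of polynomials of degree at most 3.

z = -u + v

Take coordinate vectors relative to {1, x, …, x^3}.
Write z = a₁u + a₂v and equate components.
Back-substitution yields (a₁, a₂) = (-1, 1).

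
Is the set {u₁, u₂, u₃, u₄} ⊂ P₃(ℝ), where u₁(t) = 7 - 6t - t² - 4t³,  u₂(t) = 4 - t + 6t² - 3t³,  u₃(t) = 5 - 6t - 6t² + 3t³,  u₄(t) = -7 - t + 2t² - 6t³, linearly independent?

linearly independent

Take coordinates with respect to the standard basis {1, t, …, t³}.
The matrix [u₁|u₂|u₃|u₄] has determinant -1682.
A nonzero determinant means the columns are linearly independent.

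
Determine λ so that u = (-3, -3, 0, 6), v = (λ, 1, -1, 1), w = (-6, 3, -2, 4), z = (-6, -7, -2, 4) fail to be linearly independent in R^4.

λ = -5/2

The vectors are dependent exactly when the determinant of the matrix with rows u, v, w, z vanishes.
Expanding, det = 120*λ + 300.
Setting this to zero gives λ = -5/2.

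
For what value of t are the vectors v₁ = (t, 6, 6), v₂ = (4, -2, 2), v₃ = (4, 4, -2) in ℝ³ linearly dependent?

The vectors are dependent exactly when the determinant of the matrix with rows v₁, v₂, v₃ vanishes.
Expanding, det = 240 - 4*t.
Setting this to zero gives t = 60.

t = 60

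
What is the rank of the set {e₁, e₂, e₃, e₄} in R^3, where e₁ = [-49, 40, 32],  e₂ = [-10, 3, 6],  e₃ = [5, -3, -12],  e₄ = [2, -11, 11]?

Put the 3×4 matrix [e₁|e₂|e₃|e₄] into echelon form.
Exactly 3 pivots survive; hence the rank is 3.
(With 4 elements in a 3-dimensional space the rank is at most 3.)

rank 3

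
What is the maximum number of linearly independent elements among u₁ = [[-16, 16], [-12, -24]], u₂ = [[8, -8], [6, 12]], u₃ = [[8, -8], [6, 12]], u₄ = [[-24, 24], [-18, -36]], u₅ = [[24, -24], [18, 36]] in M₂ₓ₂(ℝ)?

Pass to coordinate vectors with respect to the basis {E₁₁, E₁₂, E₂₁, E₂₂}.
Apply Gaussian elimination to the matrix whose rows are u₁, u₂, u₃, u₄, u₅.
Reduction leaves 1 leading entry, giving rank 1.
(With 5 elements in a 4-dimensional space the rank is at most 4.)

1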